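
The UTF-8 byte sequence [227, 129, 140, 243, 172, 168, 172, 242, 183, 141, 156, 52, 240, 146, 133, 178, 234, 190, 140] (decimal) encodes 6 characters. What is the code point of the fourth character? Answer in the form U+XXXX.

U+0034

Offset 0: leading byte 0xE3 = 11100011 → 3-byte char #1 = E3 81 8C.
Offset 3: leading byte 0xF3 = 11110011 → 4-byte char #2 = F3 AC A8 AC.
Offset 7: leading byte 0xF2 = 11110010 → 4-byte char #3 = F2 B7 8D 9C.
Offset 11: leading byte 0x34 = 00110100 → 1-byte char #4 = 34.
Leading byte 0x34 = 00110100 matches 0xxxxxxx → 1-byte sequence.
Byte 1: 0x34 = 00110100, payload 0110100 (7 bits).
Concatenate: 0110100 = 0x34 (7 bits → U+0034).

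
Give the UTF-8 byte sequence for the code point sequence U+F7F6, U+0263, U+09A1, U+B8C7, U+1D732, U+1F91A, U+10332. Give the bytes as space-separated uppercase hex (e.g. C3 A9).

EF 9F B6 C9 A3 E0 A6 A1 EB A3 87 F0 9D 9C B2 F0 9F A4 9A F0 90 8C B2

U+F7F6: 3-byte form → EF 9F B6.
U+0263: 2-byte form → C9 A3.
U+09A1: 3-byte form → E0 A6 A1.
U+B8C7: 3-byte form → EB A3 87.
U+1D732: 4-byte form → F0 9D 9C B2.
U+1F91A: 4-byte form → F0 9F A4 9A.
U+10332: 4-byte form → F0 90 8C B2.
Concatenated (23 bytes): EF 9F B6 C9 A3 E0 A6 A1 EB A3 87 F0 9D 9C B2 F0 9F A4 9A F0 90 8C B2.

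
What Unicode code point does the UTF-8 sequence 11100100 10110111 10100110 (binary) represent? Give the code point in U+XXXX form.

Leading byte 0xE4 = 11100100 matches 1110xxxx → 3-byte sequence.
Byte 1: 0xE4 = 11100100, payload 0100 (4 bits).
Byte 2: 0xB7 = 10110111 (10xxxxxx ✓), payload 110111.
Byte 3: 0xA6 = 10100110 (10xxxxxx ✓), payload 100110.
Concatenate: 0100110111100110 = 0x4DE6 (16 bits → U+4DE6).

U+4DE6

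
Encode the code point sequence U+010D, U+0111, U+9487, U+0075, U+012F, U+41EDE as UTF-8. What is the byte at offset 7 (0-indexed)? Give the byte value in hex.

0x75

U+010D → 2-byte form C4 8D at offsets 0–1.
U+0111 → 2-byte form C4 91 at offsets 2–3.
U+9487 → 3-byte form E9 92 87 at offsets 4–6.
U+0075 → 1-byte form 75 at offsets 7–7.
Offset 7 falls in char 4's range; it's byte 1 of 75 = 0x75.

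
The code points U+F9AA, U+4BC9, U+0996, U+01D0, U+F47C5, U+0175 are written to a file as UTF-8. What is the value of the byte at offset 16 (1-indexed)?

1-indexed offset 16 is 0-indexed offset 15.
U+F9AA → 3-byte form EF A6 AA at offsets 0–2.
U+4BC9 → 3-byte form E4 AF 89 at offsets 3–5.
U+0996 → 3-byte form E0 A6 96 at offsets 6–8.
U+01D0 → 2-byte form C7 90 at offsets 9–10.
U+F47C5 → 4-byte form F3 B4 9F 85 at offsets 11–14.
U+0175 → 2-byte form C5 B5 at offsets 15–16.
Offset 15 falls in char 6's range; it's byte 1 of C5 B5 = 0xC5.

0xC5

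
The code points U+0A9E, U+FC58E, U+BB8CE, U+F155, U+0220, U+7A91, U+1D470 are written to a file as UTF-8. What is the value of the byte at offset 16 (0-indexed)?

U+0A9E → 3-byte form E0 AA 9E at offsets 0–2.
U+FC58E → 4-byte form F3 BC 96 8E at offsets 3–6.
U+BB8CE → 4-byte form F2 BB A3 8E at offsets 7–10.
U+F155 → 3-byte form EF 85 95 at offsets 11–13.
U+0220 → 2-byte form C8 A0 at offsets 14–15.
U+7A91 → 3-byte form E7 AA 91 at offsets 16–18.
Offset 16 falls in char 6's range; it's byte 1 of E7 AA 91 = 0xE7.

0xE7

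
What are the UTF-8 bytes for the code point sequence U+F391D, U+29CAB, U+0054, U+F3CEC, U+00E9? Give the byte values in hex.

U+F391D: 4-byte form → F3 B3 A4 9D.
U+29CAB: 4-byte form → F0 A9 B2 AB.
U+0054: 1-byte form → 54.
U+F3CEC: 4-byte form → F3 B3 B3 AC.
U+00E9: 2-byte form → C3 A9.
Concatenated (15 bytes): F3 B3 A4 9D F0 A9 B2 AB 54 F3 B3 B3 AC C3 A9.

F3 B3 A4 9D F0 A9 B2 AB 54 F3 B3 B3 AC C3 A9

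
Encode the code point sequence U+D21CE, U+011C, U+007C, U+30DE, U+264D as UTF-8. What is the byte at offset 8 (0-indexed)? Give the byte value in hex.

U+D21CE → 4-byte form F3 92 87 8E at offsets 0–3.
U+011C → 2-byte form C4 9C at offsets 4–5.
U+007C → 1-byte form 7C at offsets 6–6.
U+30DE → 3-byte form E3 83 9E at offsets 7–9.
Offset 8 falls in char 4's range; it's byte 2 of E3 83 9E = 0x83.

0x83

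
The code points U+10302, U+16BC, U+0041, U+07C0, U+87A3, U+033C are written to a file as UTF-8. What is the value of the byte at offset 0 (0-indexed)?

U+10302 → 4-byte form F0 90 8C 82 at offsets 0–3.
Offset 0 falls in char 1's range; it's byte 1 of F0 90 8C 82 = 0xF0.

0xF0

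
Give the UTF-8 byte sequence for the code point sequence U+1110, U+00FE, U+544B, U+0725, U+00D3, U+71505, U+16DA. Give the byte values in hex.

E1 84 90 C3 BE E5 91 8B DC A5 C3 93 F1 B1 94 85 E1 9B 9A

U+1110: 3-byte form → E1 84 90.
U+00FE: 2-byte form → C3 BE.
U+544B: 3-byte form → E5 91 8B.
U+0725: 2-byte form → DC A5.
U+00D3: 2-byte form → C3 93.
U+71505: 4-byte form → F1 B1 94 85.
U+16DA: 3-byte form → E1 9B 9A.
Concatenated (19 bytes): E1 84 90 C3 BE E5 91 8B DC A5 C3 93 F1 B1 94 85 E1 9B 9A.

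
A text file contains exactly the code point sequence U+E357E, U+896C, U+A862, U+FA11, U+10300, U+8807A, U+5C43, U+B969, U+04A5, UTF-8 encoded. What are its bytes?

U+E357E: 4-byte form → F3 A3 95 BE.
U+896C: 3-byte form → E8 A5 AC.
U+A862: 3-byte form → EA A1 A2.
U+FA11: 3-byte form → EF A8 91.
U+10300: 4-byte form → F0 90 8C 80.
U+8807A: 4-byte form → F2 88 81 BA.
U+5C43: 3-byte form → E5 B1 83.
U+B969: 3-byte form → EB A5 A9.
U+04A5: 2-byte form → D2 A5.
Concatenated (29 bytes): F3 A3 95 BE E8 A5 AC EA A1 A2 EF A8 91 F0 90 8C 80 F2 88 81 BA E5 B1 83 EB A5 A9 D2 A5.

F3 A3 95 BE E8 A5 AC EA A1 A2 EF A8 91 F0 90 8C 80 F2 88 81 BA E5 B1 83 EB A5 A9 D2 A5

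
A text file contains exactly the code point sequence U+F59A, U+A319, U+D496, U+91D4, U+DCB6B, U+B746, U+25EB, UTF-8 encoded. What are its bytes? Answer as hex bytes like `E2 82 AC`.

EF 96 9A EA 8C 99 ED 92 96 E9 87 94 F3 9C AD AB EB 9D 86 E2 97 AB

U+F59A: 3-byte form → EF 96 9A.
U+A319: 3-byte form → EA 8C 99.
U+D496: 3-byte form → ED 92 96.
U+91D4: 3-byte form → E9 87 94.
U+DCB6B: 4-byte form → F3 9C AD AB.
U+B746: 3-byte form → EB 9D 86.
U+25EB: 3-byte form → E2 97 AB.
Concatenated (22 bytes): EF 96 9A EA 8C 99 ED 92 96 E9 87 94 F3 9C AD AB EB 9D 86 E2 97 AB.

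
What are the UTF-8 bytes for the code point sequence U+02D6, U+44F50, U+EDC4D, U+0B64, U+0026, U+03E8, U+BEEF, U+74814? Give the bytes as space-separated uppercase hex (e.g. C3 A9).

U+02D6: 2-byte form → CB 96.
U+44F50: 4-byte form → F1 84 BD 90.
U+EDC4D: 4-byte form → F3 AD B1 8D.
U+0B64: 3-byte form → E0 AD A4.
U+0026: 1-byte form → 26.
U+03E8: 2-byte form → CF A8.
U+BEEF: 3-byte form → EB BB AF.
U+74814: 4-byte form → F1 B4 A0 94.
Concatenated (23 bytes): CB 96 F1 84 BD 90 F3 AD B1 8D E0 AD A4 26 CF A8 EB BB AF F1 B4 A0 94.

CB 96 F1 84 BD 90 F3 AD B1 8D E0 AD A4 26 CF A8 EB BB AF F1 B4 A0 94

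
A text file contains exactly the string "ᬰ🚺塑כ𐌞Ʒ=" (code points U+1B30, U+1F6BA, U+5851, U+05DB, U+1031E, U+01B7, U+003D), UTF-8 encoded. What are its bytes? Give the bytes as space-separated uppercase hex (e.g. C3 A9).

U+1B30: 3-byte form → E1 AC B0.
U+1F6BA: 4-byte form → F0 9F 9A BA.
U+5851: 3-byte form → E5 A1 91.
U+05DB: 2-byte form → D7 9B.
U+1031E: 4-byte form → F0 90 8C 9E.
U+01B7: 2-byte form → C6 B7.
U+003D: 1-byte form → 3D.
Concatenated (19 bytes): E1 AC B0 F0 9F 9A BA E5 A1 91 D7 9B F0 90 8C 9E C6 B7 3D.

E1 AC B0 F0 9F 9A BA E5 A1 91 D7 9B F0 90 8C 9E C6 B7 3D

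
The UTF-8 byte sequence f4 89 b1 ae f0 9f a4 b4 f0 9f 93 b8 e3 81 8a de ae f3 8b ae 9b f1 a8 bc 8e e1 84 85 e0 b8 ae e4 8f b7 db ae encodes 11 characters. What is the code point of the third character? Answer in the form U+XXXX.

U+1F4F8

Offset 0: leading byte 0xF4 = 11110100 → 4-byte char #1 = F4 89 B1 AE.
Offset 4: leading byte 0xF0 = 11110000 → 4-byte char #2 = F0 9F A4 B4.
Offset 8: leading byte 0xF0 = 11110000 → 4-byte char #3 = F0 9F 93 B8.
Leading byte 0xF0 = 11110000 matches 11110xxx → 4-byte sequence.
Byte 1: 0xF0 = 11110000, payload 000 (3 bits).
Byte 2: 0x9F = 10011111 (10xxxxxx ✓), payload 011111.
Byte 3: 0x93 = 10010011 (10xxxxxx ✓), payload 010011.
Byte 4: 0xB8 = 10111000 (10xxxxxx ✓), payload 111000.
Concatenate: 000011111010011111000 = 0x1F4F8 (21 bits → U+1F4F8).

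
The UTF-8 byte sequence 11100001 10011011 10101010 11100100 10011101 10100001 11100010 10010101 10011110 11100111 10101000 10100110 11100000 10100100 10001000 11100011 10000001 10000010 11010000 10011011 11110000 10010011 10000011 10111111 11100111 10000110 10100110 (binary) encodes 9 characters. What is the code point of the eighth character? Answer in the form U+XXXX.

U+130FF

Offset 0: leading byte 0xE1 = 11100001 → 3-byte char #1 = E1 9B AA.
Offset 3: leading byte 0xE4 = 11100100 → 3-byte char #2 = E4 9D A1.
Offset 6: leading byte 0xE2 = 11100010 → 3-byte char #3 = E2 95 9E.
Offset 9: leading byte 0xE7 = 11100111 → 3-byte char #4 = E7 A8 A6.
Offset 12: leading byte 0xE0 = 11100000 → 3-byte char #5 = E0 A4 88.
Offset 15: leading byte 0xE3 = 11100011 → 3-byte char #6 = E3 81 82.
Offset 18: leading byte 0xD0 = 11010000 → 2-byte char #7 = D0 9B.
Offset 20: leading byte 0xF0 = 11110000 → 4-byte char #8 = F0 93 83 BF.
Leading byte 0xF0 = 11110000 matches 11110xxx → 4-byte sequence.
Byte 1: 0xF0 = 11110000, payload 000 (3 bits).
Byte 2: 0x93 = 10010011 (10xxxxxx ✓), payload 010011.
Byte 3: 0x83 = 10000011 (10xxxxxx ✓), payload 000011.
Byte 4: 0xBF = 10111111 (10xxxxxx ✓), payload 111111.
Concatenate: 000010011000011111111 = 0x130FF (21 bits → U+130FF).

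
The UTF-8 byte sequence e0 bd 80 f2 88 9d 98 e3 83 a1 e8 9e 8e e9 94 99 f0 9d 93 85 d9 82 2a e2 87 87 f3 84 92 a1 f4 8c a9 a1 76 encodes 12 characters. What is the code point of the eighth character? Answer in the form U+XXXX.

U+002A

Offset 0: leading byte 0xE0 = 11100000 → 3-byte char #1 = E0 BD 80.
Offset 3: leading byte 0xF2 = 11110010 → 4-byte char #2 = F2 88 9D 98.
Offset 7: leading byte 0xE3 = 11100011 → 3-byte char #3 = E3 83 A1.
Offset 10: leading byte 0xE8 = 11101000 → 3-byte char #4 = E8 9E 8E.
Offset 13: leading byte 0xE9 = 11101001 → 3-byte char #5 = E9 94 99.
Offset 16: leading byte 0xF0 = 11110000 → 4-byte char #6 = F0 9D 93 85.
Offset 20: leading byte 0xD9 = 11011001 → 2-byte char #7 = D9 82.
Offset 22: leading byte 0x2A = 00101010 → 1-byte char #8 = 2A.
Leading byte 0x2A = 00101010 matches 0xxxxxxx → 1-byte sequence.
Byte 1: 0x2A = 00101010, payload 0101010 (7 bits).
Concatenate: 0101010 = 0x2A (7 bits → U+002A).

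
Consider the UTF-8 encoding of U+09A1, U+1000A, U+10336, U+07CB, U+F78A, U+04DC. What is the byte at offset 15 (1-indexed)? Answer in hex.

0x9E

1-indexed offset 15 is 0-indexed offset 14.
U+09A1 → 3-byte form E0 A6 A1 at offsets 0–2.
U+1000A → 4-byte form F0 90 80 8A at offsets 3–6.
U+10336 → 4-byte form F0 90 8C B6 at offsets 7–10.
U+07CB → 2-byte form DF 8B at offsets 11–12.
U+F78A → 3-byte form EF 9E 8A at offsets 13–15.
Offset 14 falls in char 5's range; it's byte 2 of EF 9E 8A = 0x9E.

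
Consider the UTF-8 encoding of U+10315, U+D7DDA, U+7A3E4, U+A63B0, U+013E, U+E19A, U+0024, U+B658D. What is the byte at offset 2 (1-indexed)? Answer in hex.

1-indexed offset 2 is 0-indexed offset 1.
U+10315 → 4-byte form F0 90 8C 95 at offsets 0–3.
Offset 1 falls in char 1's range; it's byte 2 of F0 90 8C 95 = 0x90.

0x90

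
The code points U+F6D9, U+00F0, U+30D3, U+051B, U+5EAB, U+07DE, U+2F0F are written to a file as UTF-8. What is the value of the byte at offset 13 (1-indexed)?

0xAB

1-indexed offset 13 is 0-indexed offset 12.
U+F6D9 → 3-byte form EF 9B 99 at offsets 0–2.
U+00F0 → 2-byte form C3 B0 at offsets 3–4.
U+30D3 → 3-byte form E3 83 93 at offsets 5–7.
U+051B → 2-byte form D4 9B at offsets 8–9.
U+5EAB → 3-byte form E5 BA AB at offsets 10–12.
Offset 12 falls in char 5's range; it's byte 3 of E5 BA AB = 0xAB.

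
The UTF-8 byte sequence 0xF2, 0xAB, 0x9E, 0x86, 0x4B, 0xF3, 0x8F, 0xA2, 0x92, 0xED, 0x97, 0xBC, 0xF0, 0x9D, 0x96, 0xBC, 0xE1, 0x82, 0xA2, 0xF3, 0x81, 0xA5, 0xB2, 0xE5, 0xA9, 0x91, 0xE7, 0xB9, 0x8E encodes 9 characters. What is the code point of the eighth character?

Offset 0: leading byte 0xF2 = 11110010 → 4-byte char #1 = F2 AB 9E 86.
Offset 4: leading byte 0x4B = 01001011 → 1-byte char #2 = 4B.
Offset 5: leading byte 0xF3 = 11110011 → 4-byte char #3 = F3 8F A2 92.
Offset 9: leading byte 0xED = 11101101 → 3-byte char #4 = ED 97 BC.
Offset 12: leading byte 0xF0 = 11110000 → 4-byte char #5 = F0 9D 96 BC.
Offset 16: leading byte 0xE1 = 11100001 → 3-byte char #6 = E1 82 A2.
Offset 19: leading byte 0xF3 = 11110011 → 4-byte char #7 = F3 81 A5 B2.
Offset 23: leading byte 0xE5 = 11100101 → 3-byte char #8 = E5 A9 91.
Leading byte 0xE5 = 11100101 matches 1110xxxx → 3-byte sequence.
Byte 1: 0xE5 = 11100101, payload 0101 (4 bits).
Byte 2: 0xA9 = 10101001 (10xxxxxx ✓), payload 101001.
Byte 3: 0x91 = 10010001 (10xxxxxx ✓), payload 010001.
Concatenate: 0101101001010001 = 0x5A51 (16 bits → U+5A51).

U+5A51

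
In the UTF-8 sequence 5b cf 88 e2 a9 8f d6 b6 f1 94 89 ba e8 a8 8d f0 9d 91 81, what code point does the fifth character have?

U+5427A

Offset 0: leading byte 0x5B = 01011011 → 1-byte char #1 = 5B.
Offset 1: leading byte 0xCF = 11001111 → 2-byte char #2 = CF 88.
Offset 3: leading byte 0xE2 = 11100010 → 3-byte char #3 = E2 A9 8F.
Offset 6: leading byte 0xD6 = 11010110 → 2-byte char #4 = D6 B6.
Offset 8: leading byte 0xF1 = 11110001 → 4-byte char #5 = F1 94 89 BA.
Leading byte 0xF1 = 11110001 matches 11110xxx → 4-byte sequence.
Byte 1: 0xF1 = 11110001, payload 001 (3 bits).
Byte 2: 0x94 = 10010100 (10xxxxxx ✓), payload 010100.
Byte 3: 0x89 = 10001001 (10xxxxxx ✓), payload 001001.
Byte 4: 0xBA = 10111010 (10xxxxxx ✓), payload 111010.
Concatenate: 001010100001001111010 = 0x5427A (21 bits → U+5427A).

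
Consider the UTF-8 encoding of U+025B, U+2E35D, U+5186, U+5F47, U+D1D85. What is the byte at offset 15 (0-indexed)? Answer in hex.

0x85

U+025B → 2-byte form C9 9B at offsets 0–1.
U+2E35D → 4-byte form F0 AE 8D 9D at offsets 2–5.
U+5186 → 3-byte form E5 86 86 at offsets 6–8.
U+5F47 → 3-byte form E5 BD 87 at offsets 9–11.
U+D1D85 → 4-byte form F3 91 B6 85 at offsets 12–15.
Offset 15 falls in char 5's range; it's byte 4 of F3 91 B6 85 = 0x85.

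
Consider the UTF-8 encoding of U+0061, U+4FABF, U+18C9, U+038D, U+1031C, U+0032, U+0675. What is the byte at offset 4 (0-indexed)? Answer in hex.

0xBF

U+0061 → 1-byte form 61 at offsets 0–0.
U+4FABF → 4-byte form F1 8F AA BF at offsets 1–4.
Offset 4 falls in char 2's range; it's byte 4 of F1 8F AA BF = 0xBF.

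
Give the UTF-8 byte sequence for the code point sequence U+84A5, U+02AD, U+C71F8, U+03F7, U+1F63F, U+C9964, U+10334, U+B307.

U+84A5: 3-byte form → E8 92 A5.
U+02AD: 2-byte form → CA AD.
U+C71F8: 4-byte form → F3 87 87 B8.
U+03F7: 2-byte form → CF B7.
U+1F63F: 4-byte form → F0 9F 98 BF.
U+C9964: 4-byte form → F3 89 A5 A4.
U+10334: 4-byte form → F0 90 8C B4.
U+B307: 3-byte form → EB 8C 87.
Concatenated (26 bytes): E8 92 A5 CA AD F3 87 87 B8 CF B7 F0 9F 98 BF F3 89 A5 A4 F0 90 8C B4 EB 8C 87.

E8 92 A5 CA AD F3 87 87 B8 CF B7 F0 9F 98 BF F3 89 A5 A4 F0 90 8C B4 EB 8C 87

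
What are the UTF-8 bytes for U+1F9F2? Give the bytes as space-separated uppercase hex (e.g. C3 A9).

U+1F9F2 = 0x1F9F2 = 129522 decimal. In range U+10000–U+10FFFF → 4-byte form: 11110xxx 10xxxxxx 10xxxxxx 10xxxxxx.
Binary (21 bits): 000011111100111110010.
Split 3+6+6+6: 000 | 011111 | 100111 | 110010.
Byte 1: 11110000 = 0xF0.
Byte 2: 10011111 = 0x9F.
Byte 3: 10100111 = 0xA7.
Byte 4: 10110010 = 0xB2.

F0 9F A7 B2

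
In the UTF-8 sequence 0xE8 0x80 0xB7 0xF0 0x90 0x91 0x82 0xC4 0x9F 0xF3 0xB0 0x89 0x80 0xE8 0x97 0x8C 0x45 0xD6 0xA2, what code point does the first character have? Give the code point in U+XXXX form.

Offset 0: leading byte 0xE8 = 11101000 → 3-byte char #1 = E8 80 B7.
Leading byte 0xE8 = 11101000 matches 1110xxxx → 3-byte sequence.
Byte 1: 0xE8 = 11101000, payload 1000 (4 bits).
Byte 2: 0x80 = 10000000 (10xxxxxx ✓), payload 000000.
Byte 3: 0xB7 = 10110111 (10xxxxxx ✓), payload 110111.
Concatenate: 1000000000110111 = 0x8037 (16 bits → U+8037).

U+8037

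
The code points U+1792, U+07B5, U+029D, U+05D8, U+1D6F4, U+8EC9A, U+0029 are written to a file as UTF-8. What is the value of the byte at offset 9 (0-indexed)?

U+1792 → 3-byte form E1 9E 92 at offsets 0–2.
U+07B5 → 2-byte form DE B5 at offsets 3–4.
U+029D → 2-byte form CA 9D at offsets 5–6.
U+05D8 → 2-byte form D7 98 at offsets 7–8.
U+1D6F4 → 4-byte form F0 9D 9B B4 at offsets 9–12.
Offset 9 falls in char 5's range; it's byte 1 of F0 9D 9B B4 = 0xF0.

0xF0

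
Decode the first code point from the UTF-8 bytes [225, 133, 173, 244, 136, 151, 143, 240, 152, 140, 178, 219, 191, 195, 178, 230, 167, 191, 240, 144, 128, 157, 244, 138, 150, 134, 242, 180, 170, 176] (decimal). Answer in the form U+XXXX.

Offset 0: leading byte 0xE1 = 11100001 → 3-byte char #1 = E1 85 AD.
Leading byte 0xE1 = 11100001 matches 1110xxxx → 3-byte sequence.
Byte 1: 0xE1 = 11100001, payload 0001 (4 bits).
Byte 2: 0x85 = 10000101 (10xxxxxx ✓), payload 000101.
Byte 3: 0xAD = 10101101 (10xxxxxx ✓), payload 101101.
Concatenate: 0001000101101101 = 0x116D (16 bits → U+116D).

U+116D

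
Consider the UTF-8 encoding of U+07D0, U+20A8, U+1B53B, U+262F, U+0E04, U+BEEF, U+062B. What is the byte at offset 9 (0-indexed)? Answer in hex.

U+07D0 → 2-byte form DF 90 at offsets 0–1.
U+20A8 → 3-byte form E2 82 A8 at offsets 2–4.
U+1B53B → 4-byte form F0 9B 94 BB at offsets 5–8.
U+262F → 3-byte form E2 98 AF at offsets 9–11.
Offset 9 falls in char 4's range; it's byte 1 of E2 98 AF = 0xE2.

0xE2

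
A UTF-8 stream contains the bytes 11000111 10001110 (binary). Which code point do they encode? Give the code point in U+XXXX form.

U+01CE

Leading byte 0xC7 = 11000111 matches 110xxxxx → 2-byte sequence.
Byte 1: 0xC7 = 11000111, payload 00111 (5 bits).
Byte 2: 0x8E = 10001110 (10xxxxxx ✓), payload 001110.
Concatenate: 00111001110 = 0x1CE (11 bits → U+01CE).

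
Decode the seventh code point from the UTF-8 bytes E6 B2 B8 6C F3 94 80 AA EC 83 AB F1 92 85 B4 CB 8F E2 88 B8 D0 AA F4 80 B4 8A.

U+2238

Offset 0: leading byte 0xE6 = 11100110 → 3-byte char #1 = E6 B2 B8.
Offset 3: leading byte 0x6C = 01101100 → 1-byte char #2 = 6C.
Offset 4: leading byte 0xF3 = 11110011 → 4-byte char #3 = F3 94 80 AA.
Offset 8: leading byte 0xEC = 11101100 → 3-byte char #4 = EC 83 AB.
Offset 11: leading byte 0xF1 = 11110001 → 4-byte char #5 = F1 92 85 B4.
Offset 15: leading byte 0xCB = 11001011 → 2-byte char #6 = CB 8F.
Offset 17: leading byte 0xE2 = 11100010 → 3-byte char #7 = E2 88 B8.
Leading byte 0xE2 = 11100010 matches 1110xxxx → 3-byte sequence.
Byte 1: 0xE2 = 11100010, payload 0010 (4 bits).
Byte 2: 0x88 = 10001000 (10xxxxxx ✓), payload 001000.
Byte 3: 0xB8 = 10111000 (10xxxxxx ✓), payload 111000.
Concatenate: 0010001000111000 = 0x2238 (16 bits → U+2238).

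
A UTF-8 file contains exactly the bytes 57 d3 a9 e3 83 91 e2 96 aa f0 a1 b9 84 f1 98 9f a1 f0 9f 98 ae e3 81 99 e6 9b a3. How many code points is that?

Byte at offset 0: 0x57 = 01010111 → 1-byte char (#1). Advance 1.
Byte at offset 1: 0xD3 = 11010011 → 2-byte char (#2). Advance 2.
Byte at offset 3: 0xE3 = 11100011 → 3-byte char (#3). Advance 3.
Byte at offset 6: 0xE2 = 11100010 → 3-byte char (#4). Advance 3.
Byte at offset 9: 0xF0 = 11110000 → 4-byte char (#5). Advance 4.
Byte at offset 13: 0xF1 = 11110001 → 4-byte char (#6). Advance 4.
Byte at offset 17: 0xF0 = 11110000 → 4-byte char (#7). Advance 4.
Byte at offset 21: 0xE3 = 11100011 → 3-byte char (#8). Advance 3.
Byte at offset 24: 0xE6 = 11100110 → 3-byte char (#9). Advance 3.
Reached end at offset 27 after 9 code points.

9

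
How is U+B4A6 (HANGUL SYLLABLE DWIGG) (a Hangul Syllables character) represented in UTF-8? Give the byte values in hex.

U+B4A6 = 0xB4A6 = 46246 decimal. In range U+0800–U+FFFF → 3-byte form: 1110xxxx 10xxxxxx 10xxxxxx.
Binary (16 bits): 1011010010100110.
Split 4+6+6: 1011 | 010010 | 100110.
Byte 1: 11101011 = 0xEB.
Byte 2: 10010010 = 0x92.
Byte 3: 10100110 = 0xA6.

EB 92 A6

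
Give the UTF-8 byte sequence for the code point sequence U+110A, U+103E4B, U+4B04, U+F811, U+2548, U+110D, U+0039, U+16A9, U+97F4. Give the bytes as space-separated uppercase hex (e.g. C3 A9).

U+110A: 3-byte form → E1 84 8A.
U+103E4B: 4-byte form → F4 83 B9 8B.
U+4B04: 3-byte form → E4 AC 84.
U+F811: 3-byte form → EF A0 91.
U+2548: 3-byte form → E2 95 88.
U+110D: 3-byte form → E1 84 8D.
U+0039: 1-byte form → 39.
U+16A9: 3-byte form → E1 9A A9.
U+97F4: 3-byte form → E9 9F B4.
Concatenated (26 bytes): E1 84 8A F4 83 B9 8B E4 AC 84 EF A0 91 E2 95 88 E1 84 8D 39 E1 9A A9 E9 9F B4.

E1 84 8A F4 83 B9 8B E4 AC 84 EF A0 91 E2 95 88 E1 84 8D 39 E1 9A A9 E9 9F B4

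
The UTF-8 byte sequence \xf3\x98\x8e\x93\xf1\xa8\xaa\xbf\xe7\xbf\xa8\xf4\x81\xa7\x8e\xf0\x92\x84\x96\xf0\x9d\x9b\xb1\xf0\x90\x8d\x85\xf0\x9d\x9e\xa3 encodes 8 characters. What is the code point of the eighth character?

U+1D7A3

Offset 0: leading byte 0xF3 = 11110011 → 4-byte char #1 = F3 98 8E 93.
Offset 4: leading byte 0xF1 = 11110001 → 4-byte char #2 = F1 A8 AA BF.
Offset 8: leading byte 0xE7 = 11100111 → 3-byte char #3 = E7 BF A8.
Offset 11: leading byte 0xF4 = 11110100 → 4-byte char #4 = F4 81 A7 8E.
Offset 15: leading byte 0xF0 = 11110000 → 4-byte char #5 = F0 92 84 96.
Offset 19: leading byte 0xF0 = 11110000 → 4-byte char #6 = F0 9D 9B B1.
Offset 23: leading byte 0xF0 = 11110000 → 4-byte char #7 = F0 90 8D 85.
Offset 27: leading byte 0xF0 = 11110000 → 4-byte char #8 = F0 9D 9E A3.
Leading byte 0xF0 = 11110000 matches 11110xxx → 4-byte sequence.
Byte 1: 0xF0 = 11110000, payload 000 (3 bits).
Byte 2: 0x9D = 10011101 (10xxxxxx ✓), payload 011101.
Byte 3: 0x9E = 10011110 (10xxxxxx ✓), payload 011110.
Byte 4: 0xA3 = 10100011 (10xxxxxx ✓), payload 100011.
Concatenate: 000011101011110100011 = 0x1D7A3 (21 bits → U+1D7A3).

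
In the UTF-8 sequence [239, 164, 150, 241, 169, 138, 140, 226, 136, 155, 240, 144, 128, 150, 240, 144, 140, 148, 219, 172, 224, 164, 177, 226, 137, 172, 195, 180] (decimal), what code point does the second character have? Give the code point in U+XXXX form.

U+6928C

Offset 0: leading byte 0xEF = 11101111 → 3-byte char #1 = EF A4 96.
Offset 3: leading byte 0xF1 = 11110001 → 4-byte char #2 = F1 A9 8A 8C.
Leading byte 0xF1 = 11110001 matches 11110xxx → 4-byte sequence.
Byte 1: 0xF1 = 11110001, payload 001 (3 bits).
Byte 2: 0xA9 = 10101001 (10xxxxxx ✓), payload 101001.
Byte 3: 0x8A = 10001010 (10xxxxxx ✓), payload 001010.
Byte 4: 0x8C = 10001100 (10xxxxxx ✓), payload 001100.
Concatenate: 001101001001010001100 = 0x6928C (21 bits → U+6928C).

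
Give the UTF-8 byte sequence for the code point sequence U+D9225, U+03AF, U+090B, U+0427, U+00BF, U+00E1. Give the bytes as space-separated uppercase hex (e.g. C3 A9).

F3 99 88 A5 CE AF E0 A4 8B D0 A7 C2 BF C3 A1

U+D9225: 4-byte form → F3 99 88 A5.
U+03AF: 2-byte form → CE AF.
U+090B: 3-byte form → E0 A4 8B.
U+0427: 2-byte form → D0 A7.
U+00BF: 2-byte form → C2 BF.
U+00E1: 2-byte form → C3 A1.
Concatenated (15 bytes): F3 99 88 A5 CE AF E0 A4 8B D0 A7 C2 BF C3 A1.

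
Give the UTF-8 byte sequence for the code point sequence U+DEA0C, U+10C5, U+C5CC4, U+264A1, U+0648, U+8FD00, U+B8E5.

F3 9E A8 8C E1 83 85 F3 85 B3 84 F0 A6 92 A1 D9 88 F2 8F B4 80 EB A3 A5

U+DEA0C: 4-byte form → F3 9E A8 8C.
U+10C5: 3-byte form → E1 83 85.
U+C5CC4: 4-byte form → F3 85 B3 84.
U+264A1: 4-byte form → F0 A6 92 A1.
U+0648: 2-byte form → D9 88.
U+8FD00: 4-byte form → F2 8F B4 80.
U+B8E5: 3-byte form → EB A3 A5.
Concatenated (24 bytes): F3 9E A8 8C E1 83 85 F3 85 B3 84 F0 A6 92 A1 D9 88 F2 8F B4 80 EB A3 A5.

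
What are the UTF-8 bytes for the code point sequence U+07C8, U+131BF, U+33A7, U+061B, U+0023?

DF 88 F0 93 86 BF E3 8E A7 D8 9B 23

U+07C8: 2-byte form → DF 88.
U+131BF: 4-byte form → F0 93 86 BF.
U+33A7: 3-byte form → E3 8E A7.
U+061B: 2-byte form → D8 9B.
U+0023: 1-byte form → 23.
Concatenated (12 bytes): DF 88 F0 93 86 BF E3 8E A7 D8 9B 23.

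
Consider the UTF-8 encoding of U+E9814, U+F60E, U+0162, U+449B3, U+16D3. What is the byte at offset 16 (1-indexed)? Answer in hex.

1-indexed offset 16 is 0-indexed offset 15.
U+E9814 → 4-byte form F3 A9 A0 94 at offsets 0–3.
U+F60E → 3-byte form EF 98 8E at offsets 4–6.
U+0162 → 2-byte form C5 A2 at offsets 7–8.
U+449B3 → 4-byte form F1 84 A6 B3 at offsets 9–12.
U+16D3 → 3-byte form E1 9B 93 at offsets 13–15.
Offset 15 falls in char 5's range; it's byte 3 of E1 9B 93 = 0x93.

0x93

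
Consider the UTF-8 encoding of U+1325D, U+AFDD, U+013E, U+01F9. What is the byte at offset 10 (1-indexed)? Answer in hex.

0xC7

1-indexed offset 10 is 0-indexed offset 9.
U+1325D → 4-byte form F0 93 89 9D at offsets 0–3.
U+AFDD → 3-byte form EA BF 9D at offsets 4–6.
U+013E → 2-byte form C4 BE at offsets 7–8.
U+01F9 → 2-byte form C7 B9 at offsets 9–10.
Offset 9 falls in char 4's range; it's byte 1 of C7 B9 = 0xC7.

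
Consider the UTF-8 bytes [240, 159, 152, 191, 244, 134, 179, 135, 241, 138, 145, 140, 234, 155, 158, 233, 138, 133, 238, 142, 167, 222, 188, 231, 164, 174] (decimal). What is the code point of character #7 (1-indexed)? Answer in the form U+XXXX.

U+07BC

Offset 0: leading byte 0xF0 = 11110000 → 4-byte char #1 = F0 9F 98 BF.
Offset 4: leading byte 0xF4 = 11110100 → 4-byte char #2 = F4 86 B3 87.
Offset 8: leading byte 0xF1 = 11110001 → 4-byte char #3 = F1 8A 91 8C.
Offset 12: leading byte 0xEA = 11101010 → 3-byte char #4 = EA 9B 9E.
Offset 15: leading byte 0xE9 = 11101001 → 3-byte char #5 = E9 8A 85.
Offset 18: leading byte 0xEE = 11101110 → 3-byte char #6 = EE 8E A7.
Offset 21: leading byte 0xDE = 11011110 → 2-byte char #7 = DE BC.
Leading byte 0xDE = 11011110 matches 110xxxxx → 2-byte sequence.
Byte 1: 0xDE = 11011110, payload 11110 (5 bits).
Byte 2: 0xBC = 10111100 (10xxxxxx ✓), payload 111100.
Concatenate: 11110111100 = 0x7BC (11 bits → U+07BC).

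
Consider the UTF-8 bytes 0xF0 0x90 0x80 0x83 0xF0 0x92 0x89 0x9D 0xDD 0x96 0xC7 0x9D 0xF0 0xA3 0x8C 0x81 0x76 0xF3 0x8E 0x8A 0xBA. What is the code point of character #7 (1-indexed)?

Offset 0: leading byte 0xF0 = 11110000 → 4-byte char #1 = F0 90 80 83.
Offset 4: leading byte 0xF0 = 11110000 → 4-byte char #2 = F0 92 89 9D.
Offset 8: leading byte 0xDD = 11011101 → 2-byte char #3 = DD 96.
Offset 10: leading byte 0xC7 = 11000111 → 2-byte char #4 = C7 9D.
Offset 12: leading byte 0xF0 = 11110000 → 4-byte char #5 = F0 A3 8C 81.
Offset 16: leading byte 0x76 = 01110110 → 1-byte char #6 = 76.
Offset 17: leading byte 0xF3 = 11110011 → 4-byte char #7 = F3 8E 8A BA.
Leading byte 0xF3 = 11110011 matches 11110xxx → 4-byte sequence.
Byte 1: 0xF3 = 11110011, payload 011 (3 bits).
Byte 2: 0x8E = 10001110 (10xxxxxx ✓), payload 001110.
Byte 3: 0x8A = 10001010 (10xxxxxx ✓), payload 001010.
Byte 4: 0xBA = 10111010 (10xxxxxx ✓), payload 111010.
Concatenate: 011001110001010111010 = 0xCE2BA (21 bits → U+CE2BA).

U+CE2BA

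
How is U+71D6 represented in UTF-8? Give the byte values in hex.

E7 87 96

U+71D6 = 0x71D6 = 29142 decimal. In range U+0800–U+FFFF → 3-byte form: 1110xxxx 10xxxxxx 10xxxxxx.
Binary (16 bits): 0111000111010110.
Split 4+6+6: 0111 | 000111 | 010110.
Byte 1: 11100111 = 0xE7.
Byte 2: 10000111 = 0x87.
Byte 3: 10010110 = 0x96.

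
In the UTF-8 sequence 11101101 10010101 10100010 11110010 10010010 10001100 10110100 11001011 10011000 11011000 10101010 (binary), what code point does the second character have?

Offset 0: leading byte 0xED = 11101101 → 3-byte char #1 = ED 95 A2.
Offset 3: leading byte 0xF2 = 11110010 → 4-byte char #2 = F2 92 8C B4.
Leading byte 0xF2 = 11110010 matches 11110xxx → 4-byte sequence.
Byte 1: 0xF2 = 11110010, payload 010 (3 bits).
Byte 2: 0x92 = 10010010 (10xxxxxx ✓), payload 010010.
Byte 3: 0x8C = 10001100 (10xxxxxx ✓), payload 001100.
Byte 4: 0xB4 = 10110100 (10xxxxxx ✓), payload 110100.
Concatenate: 010010010001100110100 = 0x92334 (21 bits → U+92334).

U+92334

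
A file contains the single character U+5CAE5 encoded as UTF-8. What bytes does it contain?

F1 9C AB A5

U+5CAE5 = 0x5CAE5 = 379621 decimal. In range U+10000–U+10FFFF → 4-byte form: 11110xxx 10xxxxxx 10xxxxxx 10xxxxxx.
Binary (21 bits): 001011100101011100101.
Split 3+6+6+6: 001 | 011100 | 101011 | 100101.
Byte 1: 11110001 = 0xF1.
Byte 2: 10011100 = 0x9C.
Byte 3: 10101011 = 0xAB.
Byte 4: 10100101 = 0xA5.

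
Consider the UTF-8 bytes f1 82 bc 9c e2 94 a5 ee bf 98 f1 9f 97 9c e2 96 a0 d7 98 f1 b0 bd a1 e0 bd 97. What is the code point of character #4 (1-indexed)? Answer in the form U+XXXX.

U+5F5DC

Offset 0: leading byte 0xF1 = 11110001 → 4-byte char #1 = F1 82 BC 9C.
Offset 4: leading byte 0xE2 = 11100010 → 3-byte char #2 = E2 94 A5.
Offset 7: leading byte 0xEE = 11101110 → 3-byte char #3 = EE BF 98.
Offset 10: leading byte 0xF1 = 11110001 → 4-byte char #4 = F1 9F 97 9C.
Leading byte 0xF1 = 11110001 matches 11110xxx → 4-byte sequence.
Byte 1: 0xF1 = 11110001, payload 001 (3 bits).
Byte 2: 0x9F = 10011111 (10xxxxxx ✓), payload 011111.
Byte 3: 0x97 = 10010111 (10xxxxxx ✓), payload 010111.
Byte 4: 0x9C = 10011100 (10xxxxxx ✓), payload 011100.
Concatenate: 001011111010111011100 = 0x5F5DC (21 bits → U+5F5DC).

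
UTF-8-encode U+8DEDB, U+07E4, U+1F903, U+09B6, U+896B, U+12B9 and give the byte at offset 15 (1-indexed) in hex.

1-indexed offset 15 is 0-indexed offset 14.
U+8DEDB → 4-byte form F2 8D BB 9B at offsets 0–3.
U+07E4 → 2-byte form DF A4 at offsets 4–5.
U+1F903 → 4-byte form F0 9F A4 83 at offsets 6–9.
U+09B6 → 3-byte form E0 A6 B6 at offsets 10–12.
U+896B → 3-byte form E8 A5 AB at offsets 13–15.
Offset 14 falls in char 5's range; it's byte 2 of E8 A5 AB = 0xA5.

0xA5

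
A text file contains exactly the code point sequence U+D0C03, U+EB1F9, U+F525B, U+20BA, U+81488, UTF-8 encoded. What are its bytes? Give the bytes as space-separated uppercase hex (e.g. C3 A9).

F3 90 B0 83 F3 AB 87 B9 F3 B5 89 9B E2 82 BA F2 81 92 88

U+D0C03: 4-byte form → F3 90 B0 83.
U+EB1F9: 4-byte form → F3 AB 87 B9.
U+F525B: 4-byte form → F3 B5 89 9B.
U+20BA: 3-byte form → E2 82 BA.
U+81488: 4-byte form → F2 81 92 88.
Concatenated (19 bytes): F3 90 B0 83 F3 AB 87 B9 F3 B5 89 9B E2 82 BA F2 81 92 88.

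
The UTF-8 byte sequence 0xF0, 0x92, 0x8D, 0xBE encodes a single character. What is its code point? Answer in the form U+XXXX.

Leading byte 0xF0 = 11110000 matches 11110xxx → 4-byte sequence.
Byte 1: 0xF0 = 11110000, payload 000 (3 bits).
Byte 2: 0x92 = 10010010 (10xxxxxx ✓), payload 010010.
Byte 3: 0x8D = 10001101 (10xxxxxx ✓), payload 001101.
Byte 4: 0xBE = 10111110 (10xxxxxx ✓), payload 111110.
Concatenate: 000010010001101111110 = 0x1237E (21 bits → U+1237E).

U+1237E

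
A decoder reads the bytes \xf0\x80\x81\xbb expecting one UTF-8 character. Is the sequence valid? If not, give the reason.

invalid (overlong encoding)

Leading byte 0xF0 = 11110000 → 4-byte form.
Continuation bytes all match 10xxxxxx. Payload decodes to 0x7B.
But 0x7B < 0x10000, the minimum for a 4-byte sequence — this is an overlong encoding.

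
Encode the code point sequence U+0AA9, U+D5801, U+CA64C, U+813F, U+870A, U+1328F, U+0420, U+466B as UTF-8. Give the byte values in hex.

U+0AA9: 3-byte form → E0 AA A9.
U+D5801: 4-byte form → F3 95 A0 81.
U+CA64C: 4-byte form → F3 8A 99 8C.
U+813F: 3-byte form → E8 84 BF.
U+870A: 3-byte form → E8 9C 8A.
U+1328F: 4-byte form → F0 93 8A 8F.
U+0420: 2-byte form → D0 A0.
U+466B: 3-byte form → E4 99 AB.
Concatenated (26 bytes): E0 AA A9 F3 95 A0 81 F3 8A 99 8C E8 84 BF E8 9C 8A F0 93 8A 8F D0 A0 E4 99 AB.

E0 AA A9 F3 95 A0 81 F3 8A 99 8C E8 84 BF E8 9C 8A F0 93 8A 8F D0 A0 E4 99 AB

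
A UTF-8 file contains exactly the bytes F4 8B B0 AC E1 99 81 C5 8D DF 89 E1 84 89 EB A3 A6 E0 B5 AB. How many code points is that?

7

Byte at offset 0: 0xF4 = 11110100 → 4-byte char (#1). Advance 4.
Byte at offset 4: 0xE1 = 11100001 → 3-byte char (#2). Advance 3.
Byte at offset 7: 0xC5 = 11000101 → 2-byte char (#3). Advance 2.
Byte at offset 9: 0xDF = 11011111 → 2-byte char (#4). Advance 2.
Byte at offset 11: 0xE1 = 11100001 → 3-byte char (#5). Advance 3.
Byte at offset 14: 0xEB = 11101011 → 3-byte char (#6). Advance 3.
Byte at offset 17: 0xE0 = 11100000 → 3-byte char (#7). Advance 3.
Reached end at offset 20 after 7 code points.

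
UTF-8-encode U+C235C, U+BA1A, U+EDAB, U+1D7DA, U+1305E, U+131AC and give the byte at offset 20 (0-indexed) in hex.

U+C235C → 4-byte form F3 82 8D 9C at offsets 0–3.
U+BA1A → 3-byte form EB A8 9A at offsets 4–6.
U+EDAB → 3-byte form EE B6 AB at offsets 7–9.
U+1D7DA → 4-byte form F0 9D 9F 9A at offsets 10–13.
U+1305E → 4-byte form F0 93 81 9E at offsets 14–17.
U+131AC → 4-byte form F0 93 86 AC at offsets 18–21.
Offset 20 falls in char 6's range; it's byte 3 of F0 93 86 AC = 0x86.

0x86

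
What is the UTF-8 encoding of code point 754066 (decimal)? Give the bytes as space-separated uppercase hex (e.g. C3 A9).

F2 B8 86 92

U+B8192 = 0xB8192 = 754066 decimal. In range U+10000–U+10FFFF → 4-byte form: 11110xxx 10xxxxxx 10xxxxxx 10xxxxxx.
Binary (21 bits): 010111000000110010010.
Split 3+6+6+6: 010 | 111000 | 000110 | 010010.
Byte 1: 11110010 = 0xF2.
Byte 2: 10111000 = 0xB8.
Byte 3: 10000110 = 0x86.
Byte 4: 10010010 = 0x92.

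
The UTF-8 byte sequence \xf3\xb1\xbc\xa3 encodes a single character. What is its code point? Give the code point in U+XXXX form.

Leading byte 0xF3 = 11110011 matches 11110xxx → 4-byte sequence.
Byte 1: 0xF3 = 11110011, payload 011 (3 bits).
Byte 2: 0xB1 = 10110001 (10xxxxxx ✓), payload 110001.
Byte 3: 0xBC = 10111100 (10xxxxxx ✓), payload 111100.
Byte 4: 0xA3 = 10100011 (10xxxxxx ✓), payload 100011.
Concatenate: 011110001111100100011 = 0xF1F23 (21 bits → U+F1F23).

U+F1F23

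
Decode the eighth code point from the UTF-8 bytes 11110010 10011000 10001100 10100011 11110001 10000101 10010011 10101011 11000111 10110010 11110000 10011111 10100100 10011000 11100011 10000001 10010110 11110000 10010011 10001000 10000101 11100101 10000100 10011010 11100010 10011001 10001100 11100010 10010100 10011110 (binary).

U+264C

Offset 0: leading byte 0xF2 = 11110010 → 4-byte char #1 = F2 98 8C A3.
Offset 4: leading byte 0xF1 = 11110001 → 4-byte char #2 = F1 85 93 AB.
Offset 8: leading byte 0xC7 = 11000111 → 2-byte char #3 = C7 B2.
Offset 10: leading byte 0xF0 = 11110000 → 4-byte char #4 = F0 9F A4 98.
Offset 14: leading byte 0xE3 = 11100011 → 3-byte char #5 = E3 81 96.
Offset 17: leading byte 0xF0 = 11110000 → 4-byte char #6 = F0 93 88 85.
Offset 21: leading byte 0xE5 = 11100101 → 3-byte char #7 = E5 84 9A.
Offset 24: leading byte 0xE2 = 11100010 → 3-byte char #8 = E2 99 8C.
Leading byte 0xE2 = 11100010 matches 1110xxxx → 3-byte sequence.
Byte 1: 0xE2 = 11100010, payload 0010 (4 bits).
Byte 2: 0x99 = 10011001 (10xxxxxx ✓), payload 011001.
Byte 3: 0x8C = 10001100 (10xxxxxx ✓), payload 001100.
Concatenate: 0010011001001100 = 0x264C (16 bits → U+264C).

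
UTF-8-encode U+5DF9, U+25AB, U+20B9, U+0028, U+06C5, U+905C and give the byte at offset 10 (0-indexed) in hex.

U+5DF9 → 3-byte form E5 B7 B9 at offsets 0–2.
U+25AB → 3-byte form E2 96 AB at offsets 3–5.
U+20B9 → 3-byte form E2 82 B9 at offsets 6–8.
U+0028 → 1-byte form 28 at offsets 9–9.
U+06C5 → 2-byte form DB 85 at offsets 10–11.
Offset 10 falls in char 5's range; it's byte 1 of DB 85 = 0xDB.

0xDB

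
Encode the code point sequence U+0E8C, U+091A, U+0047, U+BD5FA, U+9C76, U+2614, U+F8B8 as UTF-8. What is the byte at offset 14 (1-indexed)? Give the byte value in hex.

0xB6

1-indexed offset 14 is 0-indexed offset 13.
U+0E8C → 3-byte form E0 BA 8C at offsets 0–2.
U+091A → 3-byte form E0 A4 9A at offsets 3–5.
U+0047 → 1-byte form 47 at offsets 6–6.
U+BD5FA → 4-byte form F2 BD 97 BA at offsets 7–10.
U+9C76 → 3-byte form E9 B1 B6 at offsets 11–13.
Offset 13 falls in char 5's range; it's byte 3 of E9 B1 B6 = 0xB6.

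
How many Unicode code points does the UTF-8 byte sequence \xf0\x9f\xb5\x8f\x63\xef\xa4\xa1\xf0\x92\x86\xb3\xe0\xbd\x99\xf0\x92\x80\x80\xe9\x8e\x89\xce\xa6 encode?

8

Byte at offset 0: 0xF0 = 11110000 → 4-byte char (#1). Advance 4.
Byte at offset 4: 0x63 = 01100011 → 1-byte char (#2). Advance 1.
Byte at offset 5: 0xEF = 11101111 → 3-byte char (#3). Advance 3.
Byte at offset 8: 0xF0 = 11110000 → 4-byte char (#4). Advance 4.
Byte at offset 12: 0xE0 = 11100000 → 3-byte char (#5). Advance 3.
Byte at offset 15: 0xF0 = 11110000 → 4-byte char (#6). Advance 4.
Byte at offset 19: 0xE9 = 11101001 → 3-byte char (#7). Advance 3.
Byte at offset 22: 0xCE = 11001110 → 2-byte char (#8). Advance 2.
Reached end at offset 24 after 8 code points.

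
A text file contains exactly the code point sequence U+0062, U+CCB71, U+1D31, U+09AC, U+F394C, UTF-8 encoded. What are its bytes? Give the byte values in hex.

62 F3 8C AD B1 E1 B4 B1 E0 A6 AC F3 B3 A5 8C

U+0062: 1-byte form → 62.
U+CCB71: 4-byte form → F3 8C AD B1.
U+1D31: 3-byte form → E1 B4 B1.
U+09AC: 3-byte form → E0 A6 AC.
U+F394C: 4-byte form → F3 B3 A5 8C.
Concatenated (15 bytes): 62 F3 8C AD B1 E1 B4 B1 E0 A6 AC F3 B3 A5 8C.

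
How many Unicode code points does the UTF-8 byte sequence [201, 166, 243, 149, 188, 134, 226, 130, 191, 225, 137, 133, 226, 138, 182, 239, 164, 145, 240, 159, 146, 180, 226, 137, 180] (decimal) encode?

8

Byte at offset 0: 0xC9 = 11001001 → 2-byte char (#1). Advance 2.
Byte at offset 2: 0xF3 = 11110011 → 4-byte char (#2). Advance 4.
Byte at offset 6: 0xE2 = 11100010 → 3-byte char (#3). Advance 3.
Byte at offset 9: 0xE1 = 11100001 → 3-byte char (#4). Advance 3.
Byte at offset 12: 0xE2 = 11100010 → 3-byte char (#5). Advance 3.
Byte at offset 15: 0xEF = 11101111 → 3-byte char (#6). Advance 3.
Byte at offset 18: 0xF0 = 11110000 → 4-byte char (#7). Advance 4.
Byte at offset 22: 0xE2 = 11100010 → 3-byte char (#8). Advance 3.
Reached end at offset 25 after 8 code points.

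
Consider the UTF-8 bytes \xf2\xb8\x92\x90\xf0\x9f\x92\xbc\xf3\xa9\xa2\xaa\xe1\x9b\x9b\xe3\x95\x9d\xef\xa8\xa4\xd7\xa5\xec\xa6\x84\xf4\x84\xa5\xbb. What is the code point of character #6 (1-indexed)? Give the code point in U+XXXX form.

Offset 0: leading byte 0xF2 = 11110010 → 4-byte char #1 = F2 B8 92 90.
Offset 4: leading byte 0xF0 = 11110000 → 4-byte char #2 = F0 9F 92 BC.
Offset 8: leading byte 0xF3 = 11110011 → 4-byte char #3 = F3 A9 A2 AA.
Offset 12: leading byte 0xE1 = 11100001 → 3-byte char #4 = E1 9B 9B.
Offset 15: leading byte 0xE3 = 11100011 → 3-byte char #5 = E3 95 9D.
Offset 18: leading byte 0xEF = 11101111 → 3-byte char #6 = EF A8 A4.
Leading byte 0xEF = 11101111 matches 1110xxxx → 3-byte sequence.
Byte 1: 0xEF = 11101111, payload 1111 (4 bits).
Byte 2: 0xA8 = 10101000 (10xxxxxx ✓), payload 101000.
Byte 3: 0xA4 = 10100100 (10xxxxxx ✓), payload 100100.
Concatenate: 1111101000100100 = 0xFA24 (16 bits → U+FA24).

U+FA24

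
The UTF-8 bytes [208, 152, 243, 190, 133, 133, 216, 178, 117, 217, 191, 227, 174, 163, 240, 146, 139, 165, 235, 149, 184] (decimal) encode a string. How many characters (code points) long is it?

8

Byte at offset 0: 0xD0 = 11010000 → 2-byte char (#1). Advance 2.
Byte at offset 2: 0xF3 = 11110011 → 4-byte char (#2). Advance 4.
Byte at offset 6: 0xD8 = 11011000 → 2-byte char (#3). Advance 2.
Byte at offset 8: 0x75 = 01110101 → 1-byte char (#4). Advance 1.
Byte at offset 9: 0xD9 = 11011001 → 2-byte char (#5). Advance 2.
Byte at offset 11: 0xE3 = 11100011 → 3-byte char (#6). Advance 3.
Byte at offset 14: 0xF0 = 11110000 → 4-byte char (#7). Advance 4.
Byte at offset 18: 0xEB = 11101011 → 3-byte char (#8). Advance 3.
Reached end at offset 21 after 8 code points.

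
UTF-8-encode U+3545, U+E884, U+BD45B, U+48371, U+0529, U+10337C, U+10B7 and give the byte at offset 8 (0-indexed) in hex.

0x91

U+3545 → 3-byte form E3 95 85 at offsets 0–2.
U+E884 → 3-byte form EE A2 84 at offsets 3–5.
U+BD45B → 4-byte form F2 BD 91 9B at offsets 6–9.
Offset 8 falls in char 3's range; it's byte 3 of F2 BD 91 9B = 0x91.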